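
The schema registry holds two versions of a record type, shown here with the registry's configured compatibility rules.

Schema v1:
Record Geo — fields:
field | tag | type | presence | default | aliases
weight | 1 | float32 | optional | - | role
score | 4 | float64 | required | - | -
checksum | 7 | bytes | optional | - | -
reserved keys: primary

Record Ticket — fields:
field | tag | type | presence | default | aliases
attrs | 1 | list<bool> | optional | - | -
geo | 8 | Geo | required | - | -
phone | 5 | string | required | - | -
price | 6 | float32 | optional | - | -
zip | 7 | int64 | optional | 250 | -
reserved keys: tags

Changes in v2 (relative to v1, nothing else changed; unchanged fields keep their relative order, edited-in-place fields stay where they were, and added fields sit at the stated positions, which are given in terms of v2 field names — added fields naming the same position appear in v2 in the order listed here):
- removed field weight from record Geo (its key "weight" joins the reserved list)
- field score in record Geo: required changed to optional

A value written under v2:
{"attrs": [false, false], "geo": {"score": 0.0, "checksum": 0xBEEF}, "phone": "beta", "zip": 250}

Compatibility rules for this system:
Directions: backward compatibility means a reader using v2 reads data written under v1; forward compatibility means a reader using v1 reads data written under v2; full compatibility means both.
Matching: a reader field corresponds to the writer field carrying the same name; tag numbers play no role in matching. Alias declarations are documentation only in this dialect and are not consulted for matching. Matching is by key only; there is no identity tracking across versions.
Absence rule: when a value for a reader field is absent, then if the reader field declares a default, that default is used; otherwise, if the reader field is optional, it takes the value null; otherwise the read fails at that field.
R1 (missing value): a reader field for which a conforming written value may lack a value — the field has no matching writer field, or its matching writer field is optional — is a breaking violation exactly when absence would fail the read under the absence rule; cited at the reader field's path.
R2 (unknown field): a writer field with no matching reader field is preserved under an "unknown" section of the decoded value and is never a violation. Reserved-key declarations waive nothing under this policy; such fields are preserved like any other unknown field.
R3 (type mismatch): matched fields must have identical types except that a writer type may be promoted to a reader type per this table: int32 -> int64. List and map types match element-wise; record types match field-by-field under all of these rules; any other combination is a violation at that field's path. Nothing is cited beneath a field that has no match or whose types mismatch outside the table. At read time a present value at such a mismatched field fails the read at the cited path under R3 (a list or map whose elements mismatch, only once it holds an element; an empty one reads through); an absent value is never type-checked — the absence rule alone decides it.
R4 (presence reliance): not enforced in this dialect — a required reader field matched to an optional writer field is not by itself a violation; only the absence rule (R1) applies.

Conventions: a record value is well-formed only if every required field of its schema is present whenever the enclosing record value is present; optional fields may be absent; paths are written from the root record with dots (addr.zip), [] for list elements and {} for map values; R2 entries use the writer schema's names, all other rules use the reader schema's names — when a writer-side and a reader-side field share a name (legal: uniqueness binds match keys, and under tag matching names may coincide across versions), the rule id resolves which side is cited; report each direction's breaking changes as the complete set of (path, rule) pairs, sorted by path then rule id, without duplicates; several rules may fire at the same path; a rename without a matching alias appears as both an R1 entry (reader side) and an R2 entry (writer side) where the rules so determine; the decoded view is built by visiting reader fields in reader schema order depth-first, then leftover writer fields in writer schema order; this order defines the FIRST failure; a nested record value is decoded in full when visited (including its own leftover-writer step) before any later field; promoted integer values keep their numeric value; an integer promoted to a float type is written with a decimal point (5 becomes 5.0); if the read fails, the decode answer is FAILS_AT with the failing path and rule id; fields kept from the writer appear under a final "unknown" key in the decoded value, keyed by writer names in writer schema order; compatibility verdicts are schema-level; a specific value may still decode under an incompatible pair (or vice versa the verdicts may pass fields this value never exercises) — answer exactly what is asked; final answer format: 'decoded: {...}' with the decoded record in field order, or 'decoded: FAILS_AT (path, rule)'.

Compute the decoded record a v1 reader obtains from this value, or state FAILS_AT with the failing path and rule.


decoded: {"attrs": [false, false], "geo": {"weight": null, "score": 0.0, "checksum": 0xBEEF}, "phone": "beta", "price": null, "zip": 250}

in Ticket below, arrows point writer -> reader
decode walk for Ticket under reader schema v1:
  attrs := [false, false]
  geo.weight := null (not supplied -> null)
  geo.score := 0.0
  geo.checksum := 0xBEEF
  phone := "beta"
  price := null (not supplied -> null)
  zip := 250
  => decoded: {"attrs": [false, false], "geo": {"weight": null, "score": 0.0, "checksum": 0xBEEF}, "phone": "beta", "price": null, "zip": 250}
remaining Ticket differences; none change what is asked:
  removed field weight from record Geo (its key "weight" joins the reserved list) -> fires no rule on Ticket under this dialect and leaves the result unchanged
  field score in record Geo: required changed to optional -> schema-level compatibility only; this Ticket value's decode is unchanged


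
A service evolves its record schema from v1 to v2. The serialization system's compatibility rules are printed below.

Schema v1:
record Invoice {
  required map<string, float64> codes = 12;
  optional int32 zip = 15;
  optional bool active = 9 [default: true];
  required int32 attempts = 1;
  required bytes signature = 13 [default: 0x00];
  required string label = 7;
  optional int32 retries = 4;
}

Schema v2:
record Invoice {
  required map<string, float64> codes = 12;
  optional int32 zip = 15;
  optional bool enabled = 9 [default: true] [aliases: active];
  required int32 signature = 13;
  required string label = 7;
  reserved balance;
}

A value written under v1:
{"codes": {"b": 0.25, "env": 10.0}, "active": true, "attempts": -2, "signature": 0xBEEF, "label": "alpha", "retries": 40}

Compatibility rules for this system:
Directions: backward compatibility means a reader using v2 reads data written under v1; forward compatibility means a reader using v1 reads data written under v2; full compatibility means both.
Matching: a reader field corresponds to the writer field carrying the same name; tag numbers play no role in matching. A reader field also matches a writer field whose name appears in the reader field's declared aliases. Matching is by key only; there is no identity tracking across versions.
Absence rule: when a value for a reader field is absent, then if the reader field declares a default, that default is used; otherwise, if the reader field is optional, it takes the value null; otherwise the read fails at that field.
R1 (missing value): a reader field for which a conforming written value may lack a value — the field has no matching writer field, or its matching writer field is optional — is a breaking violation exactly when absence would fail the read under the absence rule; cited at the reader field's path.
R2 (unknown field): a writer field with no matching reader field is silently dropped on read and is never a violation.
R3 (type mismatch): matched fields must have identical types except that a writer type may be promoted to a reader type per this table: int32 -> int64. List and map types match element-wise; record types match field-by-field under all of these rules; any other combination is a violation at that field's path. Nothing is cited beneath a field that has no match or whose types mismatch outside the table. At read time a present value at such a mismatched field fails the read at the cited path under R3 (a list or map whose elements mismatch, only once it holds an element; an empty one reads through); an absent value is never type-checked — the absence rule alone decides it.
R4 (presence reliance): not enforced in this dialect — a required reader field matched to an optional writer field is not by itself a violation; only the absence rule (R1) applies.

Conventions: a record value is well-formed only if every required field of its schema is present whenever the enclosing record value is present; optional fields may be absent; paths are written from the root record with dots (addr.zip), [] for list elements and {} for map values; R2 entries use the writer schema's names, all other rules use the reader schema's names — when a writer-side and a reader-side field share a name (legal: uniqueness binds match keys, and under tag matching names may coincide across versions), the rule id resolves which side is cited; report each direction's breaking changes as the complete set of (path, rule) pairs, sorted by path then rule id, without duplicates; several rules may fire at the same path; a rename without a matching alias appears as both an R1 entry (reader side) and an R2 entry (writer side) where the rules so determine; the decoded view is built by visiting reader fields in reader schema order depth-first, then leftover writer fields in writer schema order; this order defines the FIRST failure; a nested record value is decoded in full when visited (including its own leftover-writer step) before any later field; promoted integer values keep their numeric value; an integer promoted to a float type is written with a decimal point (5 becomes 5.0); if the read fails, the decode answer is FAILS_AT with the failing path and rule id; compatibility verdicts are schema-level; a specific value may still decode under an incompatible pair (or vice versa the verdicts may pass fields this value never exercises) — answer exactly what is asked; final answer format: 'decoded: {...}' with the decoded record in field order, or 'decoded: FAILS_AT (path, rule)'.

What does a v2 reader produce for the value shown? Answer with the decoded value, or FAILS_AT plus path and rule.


in Invoice below, arrows point writer -> reader
decode walk for Invoice under reader schema v2:
  codes := {"b": 0.25, "env": 10.0}
  zip := null (missing; optional => null)
  enabled := true (from writer active)
  read fails at signature under R3
  => FAILS_AT (signature, R3)
diffs on Invoice not affecting the asked answer:
  removed field attempts from record Invoice -> a verdict-level change on Invoice — the shown value reads the same
  renamed field active to enabled in record Invoice (alias active declared on the renamed field) -> inert under this dialect — no rule fires on Invoice and the result does not move
  removed field retries from record Invoice -> inert under this dialect — no rule fires on Invoice and the result does not move

decoded: FAILS_AT (signature, R3)


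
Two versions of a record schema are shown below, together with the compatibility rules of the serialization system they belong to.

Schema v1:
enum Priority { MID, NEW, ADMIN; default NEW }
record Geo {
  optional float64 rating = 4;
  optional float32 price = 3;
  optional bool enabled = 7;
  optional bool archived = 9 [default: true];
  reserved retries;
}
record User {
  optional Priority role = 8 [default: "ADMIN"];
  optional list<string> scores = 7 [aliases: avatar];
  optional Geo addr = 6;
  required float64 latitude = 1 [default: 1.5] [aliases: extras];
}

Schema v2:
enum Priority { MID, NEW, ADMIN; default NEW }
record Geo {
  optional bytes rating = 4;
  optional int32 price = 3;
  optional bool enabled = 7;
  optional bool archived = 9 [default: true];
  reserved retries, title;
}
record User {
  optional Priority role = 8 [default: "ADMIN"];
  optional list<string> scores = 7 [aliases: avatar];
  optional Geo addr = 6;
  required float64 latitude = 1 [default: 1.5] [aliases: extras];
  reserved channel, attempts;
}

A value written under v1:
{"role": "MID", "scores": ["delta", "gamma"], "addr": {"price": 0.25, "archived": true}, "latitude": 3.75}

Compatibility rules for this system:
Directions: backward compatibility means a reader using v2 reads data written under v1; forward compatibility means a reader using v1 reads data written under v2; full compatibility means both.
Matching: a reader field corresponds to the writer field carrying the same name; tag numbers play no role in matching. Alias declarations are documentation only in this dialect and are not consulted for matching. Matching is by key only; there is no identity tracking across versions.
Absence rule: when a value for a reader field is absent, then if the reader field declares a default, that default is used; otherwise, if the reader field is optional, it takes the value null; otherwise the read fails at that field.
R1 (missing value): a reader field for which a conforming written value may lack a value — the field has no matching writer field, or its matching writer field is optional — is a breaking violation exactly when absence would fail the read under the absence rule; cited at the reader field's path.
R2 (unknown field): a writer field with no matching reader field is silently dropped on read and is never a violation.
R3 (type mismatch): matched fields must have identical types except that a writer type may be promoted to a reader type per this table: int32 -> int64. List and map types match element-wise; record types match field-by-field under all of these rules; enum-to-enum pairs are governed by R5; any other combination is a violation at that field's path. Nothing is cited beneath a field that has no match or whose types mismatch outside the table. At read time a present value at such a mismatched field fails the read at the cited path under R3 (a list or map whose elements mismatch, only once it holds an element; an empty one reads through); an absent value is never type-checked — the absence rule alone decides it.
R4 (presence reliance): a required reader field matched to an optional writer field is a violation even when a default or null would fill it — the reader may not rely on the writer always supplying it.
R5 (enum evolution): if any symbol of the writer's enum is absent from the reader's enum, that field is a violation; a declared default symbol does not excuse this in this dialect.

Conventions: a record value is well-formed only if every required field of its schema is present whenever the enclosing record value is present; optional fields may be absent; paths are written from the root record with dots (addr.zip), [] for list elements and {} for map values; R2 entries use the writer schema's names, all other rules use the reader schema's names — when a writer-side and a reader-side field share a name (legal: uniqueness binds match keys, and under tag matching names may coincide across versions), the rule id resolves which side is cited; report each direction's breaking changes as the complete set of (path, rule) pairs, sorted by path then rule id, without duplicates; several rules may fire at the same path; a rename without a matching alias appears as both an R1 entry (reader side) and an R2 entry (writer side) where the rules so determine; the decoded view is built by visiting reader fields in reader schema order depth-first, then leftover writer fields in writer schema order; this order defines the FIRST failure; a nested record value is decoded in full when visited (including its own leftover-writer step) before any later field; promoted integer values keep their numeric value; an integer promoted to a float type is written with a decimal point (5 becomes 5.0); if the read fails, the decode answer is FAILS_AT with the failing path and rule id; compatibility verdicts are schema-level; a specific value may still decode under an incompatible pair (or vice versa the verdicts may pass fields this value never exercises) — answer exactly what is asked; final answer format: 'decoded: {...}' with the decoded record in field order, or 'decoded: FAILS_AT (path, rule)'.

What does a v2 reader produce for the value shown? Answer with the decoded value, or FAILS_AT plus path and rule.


decoded: FAILS_AT (addr.price, R3)

in User below, arrows point writer -> reader
decode walk for User under reader schema v2:
  role := "MID"
  scores := ["delta", "gamma"]
  addr.rating := null (absent, optional -> null)
  read fails at addr.price under R3
  => FAILS_AT (addr.price, R3)
checking off the User differences that do not matter here:
  field rating in record Geo: type float64 changed to bytes -> schema-level compatibility only; this User value's decode is unchanged


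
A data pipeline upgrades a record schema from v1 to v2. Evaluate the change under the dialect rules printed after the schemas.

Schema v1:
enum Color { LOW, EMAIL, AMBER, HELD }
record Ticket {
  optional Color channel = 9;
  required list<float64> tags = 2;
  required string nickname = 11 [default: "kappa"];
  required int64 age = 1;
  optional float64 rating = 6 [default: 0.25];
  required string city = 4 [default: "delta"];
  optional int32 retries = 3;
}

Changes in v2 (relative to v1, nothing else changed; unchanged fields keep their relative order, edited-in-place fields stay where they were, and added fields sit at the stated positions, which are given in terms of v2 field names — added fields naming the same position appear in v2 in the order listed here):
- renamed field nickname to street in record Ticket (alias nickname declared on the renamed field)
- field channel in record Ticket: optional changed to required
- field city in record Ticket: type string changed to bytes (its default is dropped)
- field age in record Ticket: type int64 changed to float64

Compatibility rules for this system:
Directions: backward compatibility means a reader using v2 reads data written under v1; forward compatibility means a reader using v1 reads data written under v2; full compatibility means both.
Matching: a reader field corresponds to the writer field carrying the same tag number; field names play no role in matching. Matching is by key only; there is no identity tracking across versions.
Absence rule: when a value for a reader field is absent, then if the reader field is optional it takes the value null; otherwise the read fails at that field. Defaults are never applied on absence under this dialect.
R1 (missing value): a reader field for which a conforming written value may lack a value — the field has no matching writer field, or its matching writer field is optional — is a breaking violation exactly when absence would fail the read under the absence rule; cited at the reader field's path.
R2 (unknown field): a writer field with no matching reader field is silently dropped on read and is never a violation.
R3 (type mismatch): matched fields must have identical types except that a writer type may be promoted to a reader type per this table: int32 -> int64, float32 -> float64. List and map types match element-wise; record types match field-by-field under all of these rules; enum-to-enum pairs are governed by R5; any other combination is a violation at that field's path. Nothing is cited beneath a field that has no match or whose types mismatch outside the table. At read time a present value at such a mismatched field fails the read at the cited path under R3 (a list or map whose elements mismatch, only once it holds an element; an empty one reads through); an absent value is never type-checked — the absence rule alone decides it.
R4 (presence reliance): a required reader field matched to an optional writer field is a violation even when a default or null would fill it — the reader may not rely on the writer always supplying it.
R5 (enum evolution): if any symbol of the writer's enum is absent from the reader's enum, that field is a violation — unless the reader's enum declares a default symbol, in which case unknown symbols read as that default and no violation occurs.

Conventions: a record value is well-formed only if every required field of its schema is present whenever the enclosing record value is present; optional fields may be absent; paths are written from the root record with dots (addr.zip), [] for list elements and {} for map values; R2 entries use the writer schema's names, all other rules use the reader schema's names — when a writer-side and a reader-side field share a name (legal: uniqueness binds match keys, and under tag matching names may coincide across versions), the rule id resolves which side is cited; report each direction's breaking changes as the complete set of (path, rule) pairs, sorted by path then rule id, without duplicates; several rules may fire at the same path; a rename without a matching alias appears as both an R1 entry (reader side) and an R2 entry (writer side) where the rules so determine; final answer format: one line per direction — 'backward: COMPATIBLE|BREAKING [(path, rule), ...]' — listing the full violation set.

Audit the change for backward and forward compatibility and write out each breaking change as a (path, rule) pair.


the writer's type comes first in each Ticket pair
backward analysis of Ticket with v2 as reader and v1 as writer:
  channel: paired with writer channel (Color -> Color; writer optional)
  tags: paired with writer tags (list<float64> -> list<float64>; writer required)
  street: paired with writer nickname (string -> string; writer required)
  age: paired with writer age (int64 -> float64; writer required)
  rating: paired with writer rating (float64 -> float64; writer optional)
  city: paired with writer city (string -> bytes; writer required)
  retries: paired with writer retries (int32 -> int32; writer optional)
  violation R3 at age
  violation R1 at channel
  violation R4 at channel
  violation R3 at city
  => backward: BREAKING (4)
forward analysis of Ticket with v1 as reader and v2 as writer:
  channel: paired with writer channel (Color -> Color; writer required)
  tags: paired with writer tags (list<float64> -> list<float64>; writer required)
  nickname: paired with writer street (string -> string; writer required)
  age: paired with writer age (float64 -> int64; writer required)
  rating: paired with writer rating (float64 -> float64; writer optional)
  city: paired with writer city (bytes -> string; writer required)
  retries: paired with writer retries (int32 -> int32; writer optional)
  violation R3 at age
  violation R3 at city
  => forward: BREAKING (2)

backward: BREAKING [(age, R3), (channel, R1), (channel, R4), (city, R3)]; forward: BREAKING [(age, R3), (city, R3)]


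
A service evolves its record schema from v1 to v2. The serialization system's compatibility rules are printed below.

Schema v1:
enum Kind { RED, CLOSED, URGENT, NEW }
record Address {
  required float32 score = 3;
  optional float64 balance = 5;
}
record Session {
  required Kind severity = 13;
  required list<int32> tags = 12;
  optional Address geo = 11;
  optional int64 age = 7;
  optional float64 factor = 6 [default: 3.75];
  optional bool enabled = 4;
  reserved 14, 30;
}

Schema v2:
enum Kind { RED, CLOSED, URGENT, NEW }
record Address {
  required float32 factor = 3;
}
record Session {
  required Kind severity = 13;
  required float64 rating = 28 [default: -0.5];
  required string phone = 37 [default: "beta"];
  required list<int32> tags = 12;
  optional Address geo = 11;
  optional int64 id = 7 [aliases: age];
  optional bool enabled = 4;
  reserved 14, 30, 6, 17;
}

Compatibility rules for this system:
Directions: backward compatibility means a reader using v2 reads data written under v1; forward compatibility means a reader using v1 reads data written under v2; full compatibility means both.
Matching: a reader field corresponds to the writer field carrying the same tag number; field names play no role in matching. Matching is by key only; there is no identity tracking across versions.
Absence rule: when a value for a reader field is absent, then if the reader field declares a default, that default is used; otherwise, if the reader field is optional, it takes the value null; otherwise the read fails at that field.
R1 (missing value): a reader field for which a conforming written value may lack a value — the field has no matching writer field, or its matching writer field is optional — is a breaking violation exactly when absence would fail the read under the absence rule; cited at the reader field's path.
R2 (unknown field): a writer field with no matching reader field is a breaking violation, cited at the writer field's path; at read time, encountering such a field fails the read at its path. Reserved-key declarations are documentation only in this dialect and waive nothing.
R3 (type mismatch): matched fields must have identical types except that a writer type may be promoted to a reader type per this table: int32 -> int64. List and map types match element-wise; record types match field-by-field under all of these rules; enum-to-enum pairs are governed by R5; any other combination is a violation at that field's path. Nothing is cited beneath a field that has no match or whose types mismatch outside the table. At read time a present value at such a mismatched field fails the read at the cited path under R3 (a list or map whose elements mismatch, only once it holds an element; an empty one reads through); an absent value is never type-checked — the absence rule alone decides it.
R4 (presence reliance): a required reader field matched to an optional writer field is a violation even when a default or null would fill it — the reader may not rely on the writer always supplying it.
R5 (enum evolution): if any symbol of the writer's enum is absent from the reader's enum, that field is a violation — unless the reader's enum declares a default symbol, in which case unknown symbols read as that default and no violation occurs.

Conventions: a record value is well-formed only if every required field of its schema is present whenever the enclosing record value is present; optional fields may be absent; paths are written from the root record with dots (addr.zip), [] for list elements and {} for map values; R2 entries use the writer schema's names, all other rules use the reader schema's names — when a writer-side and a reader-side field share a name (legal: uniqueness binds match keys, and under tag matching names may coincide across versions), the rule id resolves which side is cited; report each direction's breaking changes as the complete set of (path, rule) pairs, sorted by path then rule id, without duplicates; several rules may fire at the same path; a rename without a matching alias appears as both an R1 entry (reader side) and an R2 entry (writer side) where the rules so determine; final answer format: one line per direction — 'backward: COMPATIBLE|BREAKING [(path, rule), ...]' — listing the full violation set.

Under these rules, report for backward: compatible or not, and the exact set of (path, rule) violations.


backward: BREAKING [(factor, R2), (geo.balance, R2)]

the writer's type comes first in each Session pair
backward analysis of Session with v2 as reader and v1 as writer:
  writer required, Kind -> Kind: reader severity maps from writer severity
  rating: no writer match
  phone: no writer match
  writer required, list<int32> -> list<int32>: reader tags maps from writer tags
  writer optional, Address -> Address: reader geo maps from writer geo
  writer optional, int64 -> int64: reader id maps from writer age
  writer optional, bool -> bool: reader enabled maps from writer enabled
  writer field factor has no reader counterpart
  writer required, float32 -> float32: reader geo.factor maps from writer geo.score
  writer field geo.balance has no reader counterpart
  rule R2 violated at factor
  rule R2 violated at geo.balance
  => backward verdict for Session: BREAKING, 2 violation(s)
checking off the Session differences that do not matter here:
  added field rating to record Session: required float64, tag 28, default -0.5 (in v2 it sits immediately before tags) -> affects forward compatibility only, which is not asked
  renamed field score to factor in record Address -> triggers nothing under Session's printed rules — same verdict
  added field phone to record Session: required string, tag 37, default "beta" (in v2 it sits immediately before tags) -> affects forward compatibility only, which is not asked
  renamed field age to id in record Session (alias age declared on the renamed field) -> triggers nothing under Session's printed rules — same verdict


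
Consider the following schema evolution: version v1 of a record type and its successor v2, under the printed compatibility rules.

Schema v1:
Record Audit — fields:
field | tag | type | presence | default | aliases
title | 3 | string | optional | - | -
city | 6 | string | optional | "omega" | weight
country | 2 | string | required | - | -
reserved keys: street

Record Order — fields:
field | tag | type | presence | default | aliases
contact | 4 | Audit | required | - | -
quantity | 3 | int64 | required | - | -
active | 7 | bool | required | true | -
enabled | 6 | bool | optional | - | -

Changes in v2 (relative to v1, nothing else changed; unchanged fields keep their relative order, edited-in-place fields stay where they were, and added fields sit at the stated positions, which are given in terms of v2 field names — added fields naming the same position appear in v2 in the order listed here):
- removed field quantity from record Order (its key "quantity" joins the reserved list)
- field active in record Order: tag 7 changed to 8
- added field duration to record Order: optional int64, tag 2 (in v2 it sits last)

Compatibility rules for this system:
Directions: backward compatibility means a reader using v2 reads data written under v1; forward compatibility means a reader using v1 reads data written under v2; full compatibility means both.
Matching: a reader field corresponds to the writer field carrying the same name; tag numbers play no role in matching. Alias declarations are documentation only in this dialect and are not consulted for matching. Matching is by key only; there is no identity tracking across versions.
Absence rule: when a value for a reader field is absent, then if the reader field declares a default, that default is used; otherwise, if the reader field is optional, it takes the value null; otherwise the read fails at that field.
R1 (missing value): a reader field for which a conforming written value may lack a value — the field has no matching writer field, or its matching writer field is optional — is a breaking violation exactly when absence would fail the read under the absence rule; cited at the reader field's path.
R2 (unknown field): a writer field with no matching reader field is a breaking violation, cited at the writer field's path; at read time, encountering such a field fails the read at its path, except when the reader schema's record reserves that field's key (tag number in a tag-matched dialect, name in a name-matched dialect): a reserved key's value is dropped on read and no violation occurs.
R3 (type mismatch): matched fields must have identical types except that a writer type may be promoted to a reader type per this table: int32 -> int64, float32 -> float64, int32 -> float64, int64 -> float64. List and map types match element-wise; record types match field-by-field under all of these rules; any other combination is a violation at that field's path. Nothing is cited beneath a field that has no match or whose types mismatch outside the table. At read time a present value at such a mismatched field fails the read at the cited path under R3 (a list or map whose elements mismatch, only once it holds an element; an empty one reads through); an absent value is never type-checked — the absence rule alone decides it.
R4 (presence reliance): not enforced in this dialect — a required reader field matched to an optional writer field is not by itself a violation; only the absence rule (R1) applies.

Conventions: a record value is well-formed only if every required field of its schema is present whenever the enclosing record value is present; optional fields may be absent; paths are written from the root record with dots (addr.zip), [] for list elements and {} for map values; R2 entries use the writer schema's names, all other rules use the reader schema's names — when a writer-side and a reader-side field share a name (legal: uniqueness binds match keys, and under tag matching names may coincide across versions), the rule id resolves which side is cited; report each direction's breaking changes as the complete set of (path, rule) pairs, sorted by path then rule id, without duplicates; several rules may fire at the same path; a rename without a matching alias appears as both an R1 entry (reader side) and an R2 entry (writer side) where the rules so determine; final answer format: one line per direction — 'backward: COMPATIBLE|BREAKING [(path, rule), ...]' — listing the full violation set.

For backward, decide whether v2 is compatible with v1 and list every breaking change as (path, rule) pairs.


backward: COMPATIBLE []

each type pair in Order: writer, then reader
backward for Order (reader v2, writer v1):
  Audit -> Audit, writer required: contact aligns to contact
  bool -> bool, writer required: active aligns to active
  bool -> bool, writer optional: enabled aligns to enabled
  duration: no writer-side match
  writer field quantity has no reader counterpart
  string -> string, writer optional: contact.title aligns to contact.title
  string -> string, writer optional: contact.city aligns to contact.city
  string -> string, writer required: contact.country aligns to contact.country
  => backward verdict for Order: COMPATIBLE, no violations
checking off the Order differences that do not matter here:
  removed field quantity from record Order (its key "quantity" joins the reserved list) -> affects forward compatibility only, which is not asked
  field active in record Order: tag 7 changed to 8 -> fires no rule on Order, leaving the asked answer as it is
  added field duration to record Order: optional int64, tag 2 (in v2 it sits last) -> affects forward compatibility only, which is not asked


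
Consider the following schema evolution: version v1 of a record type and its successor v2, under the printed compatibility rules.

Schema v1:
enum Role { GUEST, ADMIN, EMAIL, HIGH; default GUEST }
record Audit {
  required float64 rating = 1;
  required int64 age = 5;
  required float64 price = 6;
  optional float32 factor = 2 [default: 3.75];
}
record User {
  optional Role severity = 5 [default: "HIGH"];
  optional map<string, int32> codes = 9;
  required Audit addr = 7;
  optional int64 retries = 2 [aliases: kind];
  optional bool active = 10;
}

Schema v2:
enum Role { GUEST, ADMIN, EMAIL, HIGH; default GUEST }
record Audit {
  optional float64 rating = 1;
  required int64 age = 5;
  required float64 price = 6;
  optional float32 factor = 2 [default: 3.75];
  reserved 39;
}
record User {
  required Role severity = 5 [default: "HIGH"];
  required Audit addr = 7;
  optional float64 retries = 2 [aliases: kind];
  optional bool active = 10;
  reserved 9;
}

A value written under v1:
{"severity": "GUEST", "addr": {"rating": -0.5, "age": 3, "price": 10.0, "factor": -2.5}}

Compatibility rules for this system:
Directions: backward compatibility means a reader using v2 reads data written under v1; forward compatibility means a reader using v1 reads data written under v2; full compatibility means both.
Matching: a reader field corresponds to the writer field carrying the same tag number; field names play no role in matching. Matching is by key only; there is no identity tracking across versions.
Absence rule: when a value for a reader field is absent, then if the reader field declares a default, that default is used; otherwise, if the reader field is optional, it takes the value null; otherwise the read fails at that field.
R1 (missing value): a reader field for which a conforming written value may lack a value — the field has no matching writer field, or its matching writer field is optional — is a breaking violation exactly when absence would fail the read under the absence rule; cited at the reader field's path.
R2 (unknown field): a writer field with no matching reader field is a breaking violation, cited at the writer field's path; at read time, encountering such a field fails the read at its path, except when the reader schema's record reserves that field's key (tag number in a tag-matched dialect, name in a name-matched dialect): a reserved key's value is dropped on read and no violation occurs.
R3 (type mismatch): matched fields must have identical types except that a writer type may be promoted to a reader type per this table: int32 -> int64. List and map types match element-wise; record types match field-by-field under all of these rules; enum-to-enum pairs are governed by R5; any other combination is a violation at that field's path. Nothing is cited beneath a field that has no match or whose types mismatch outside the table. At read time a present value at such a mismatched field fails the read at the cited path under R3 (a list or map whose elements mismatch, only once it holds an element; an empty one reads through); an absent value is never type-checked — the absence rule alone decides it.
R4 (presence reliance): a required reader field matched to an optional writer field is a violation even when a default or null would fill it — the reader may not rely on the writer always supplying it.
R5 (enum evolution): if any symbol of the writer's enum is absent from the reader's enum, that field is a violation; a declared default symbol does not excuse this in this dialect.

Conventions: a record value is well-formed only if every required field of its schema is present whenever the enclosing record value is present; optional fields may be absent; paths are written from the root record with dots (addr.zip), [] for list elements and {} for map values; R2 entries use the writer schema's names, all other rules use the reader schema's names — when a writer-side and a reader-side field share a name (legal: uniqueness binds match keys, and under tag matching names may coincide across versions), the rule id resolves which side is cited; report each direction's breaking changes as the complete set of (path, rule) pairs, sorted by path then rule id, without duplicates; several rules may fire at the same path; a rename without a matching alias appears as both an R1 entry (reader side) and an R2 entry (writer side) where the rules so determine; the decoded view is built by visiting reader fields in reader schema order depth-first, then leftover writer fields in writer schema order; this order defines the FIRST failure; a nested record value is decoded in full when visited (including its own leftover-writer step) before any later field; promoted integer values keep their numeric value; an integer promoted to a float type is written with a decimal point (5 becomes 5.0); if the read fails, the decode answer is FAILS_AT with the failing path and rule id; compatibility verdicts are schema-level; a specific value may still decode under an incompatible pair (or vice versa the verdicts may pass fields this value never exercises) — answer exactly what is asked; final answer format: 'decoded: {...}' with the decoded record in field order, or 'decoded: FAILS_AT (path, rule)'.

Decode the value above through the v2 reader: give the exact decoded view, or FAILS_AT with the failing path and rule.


decoded: {"severity": "GUEST", "addr": {"rating": -0.5, "age": 3, "price": 10.0, "factor": -2.5}, "retries": null, "active": null}

the writer's type comes first in each User pair
decode walk for User under reader schema v2:
  severity := "GUEST"
  addr.rating := -0.5
  addr.age := 3
  addr.price := 10.0
  addr.factor := -2.5
  retries := null (absent, optional -> null)
  active := null (absent, optional -> null)
  => decoded: {"severity": "GUEST", "addr": {"rating": -0.5, "age": 3, "price": 10.0, "factor": -2.5}, "retries": null, "active": null}
diffs on User not affecting the asked answer:
  field severity in record User: optional changed to required -> shifts the User verdicts, not this decode
  field retries in record User: type int64 changed to float64 -> shifts the User verdicts, not this decode
  field rating in record Audit: required changed to optional -> shifts the User verdicts, not this decode
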